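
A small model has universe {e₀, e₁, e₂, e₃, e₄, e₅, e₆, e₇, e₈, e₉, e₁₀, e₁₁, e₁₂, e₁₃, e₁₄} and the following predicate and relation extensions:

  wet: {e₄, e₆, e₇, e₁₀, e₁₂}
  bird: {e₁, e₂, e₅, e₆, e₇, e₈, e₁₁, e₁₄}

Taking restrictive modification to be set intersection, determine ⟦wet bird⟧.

⟦bird⟧ = {e₁, e₂, e₅, e₆, e₇, e₈, e₁₁, e₁₄}
… ∩ ⟦wet⟧ = {e₁, e₂, e₅, e₆, e₇, e₈, e₁₁, e₁₄} ∩ {e₄, e₆, e₇, e₁₀, e₁₂} = {e₆, e₇}
So ⟦wet bird⟧ = {e₆, e₇}.

{e₆, e₇}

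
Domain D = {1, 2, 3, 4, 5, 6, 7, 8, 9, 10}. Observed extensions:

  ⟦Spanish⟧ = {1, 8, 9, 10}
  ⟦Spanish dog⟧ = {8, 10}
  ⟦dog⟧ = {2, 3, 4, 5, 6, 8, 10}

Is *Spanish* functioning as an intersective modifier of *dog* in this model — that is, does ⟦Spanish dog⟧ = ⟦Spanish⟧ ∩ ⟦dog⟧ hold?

⟦Spanish⟧ ∩ ⟦dog⟧ = {1, 8, 9, 10} ∩ {2, 3, 4, 5, 6, 8, 10} = {8, 10}
Observed ⟦Spanish dog⟧ = {8, 10}.
These coincide, so the modifier is intersective here.

yes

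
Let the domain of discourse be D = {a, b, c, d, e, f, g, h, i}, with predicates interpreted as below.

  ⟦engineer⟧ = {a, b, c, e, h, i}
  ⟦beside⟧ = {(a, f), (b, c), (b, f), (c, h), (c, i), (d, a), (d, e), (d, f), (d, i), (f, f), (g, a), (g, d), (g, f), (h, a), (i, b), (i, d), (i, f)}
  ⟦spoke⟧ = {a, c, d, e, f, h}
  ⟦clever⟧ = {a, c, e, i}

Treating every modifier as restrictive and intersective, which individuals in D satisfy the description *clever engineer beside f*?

{a, i}

⟦beside f⟧ = {x : ⟨x, f⟩ ∈ ⟦beside⟧} = {a, b, d, f, g, i}
⟦engineer⟧ = {a, b, c, e, h, i}
… ∩ ⟦beside f⟧ = {a, b, c, e, h, i} ∩ {a, b, d, f, g, i} = {a, b, i}
… ∩ ⟦clever⟧ = {a, b, i} ∩ {a, c, e, i} = {a, i}
So ⟦clever engineer beside f⟧ = {a, i}.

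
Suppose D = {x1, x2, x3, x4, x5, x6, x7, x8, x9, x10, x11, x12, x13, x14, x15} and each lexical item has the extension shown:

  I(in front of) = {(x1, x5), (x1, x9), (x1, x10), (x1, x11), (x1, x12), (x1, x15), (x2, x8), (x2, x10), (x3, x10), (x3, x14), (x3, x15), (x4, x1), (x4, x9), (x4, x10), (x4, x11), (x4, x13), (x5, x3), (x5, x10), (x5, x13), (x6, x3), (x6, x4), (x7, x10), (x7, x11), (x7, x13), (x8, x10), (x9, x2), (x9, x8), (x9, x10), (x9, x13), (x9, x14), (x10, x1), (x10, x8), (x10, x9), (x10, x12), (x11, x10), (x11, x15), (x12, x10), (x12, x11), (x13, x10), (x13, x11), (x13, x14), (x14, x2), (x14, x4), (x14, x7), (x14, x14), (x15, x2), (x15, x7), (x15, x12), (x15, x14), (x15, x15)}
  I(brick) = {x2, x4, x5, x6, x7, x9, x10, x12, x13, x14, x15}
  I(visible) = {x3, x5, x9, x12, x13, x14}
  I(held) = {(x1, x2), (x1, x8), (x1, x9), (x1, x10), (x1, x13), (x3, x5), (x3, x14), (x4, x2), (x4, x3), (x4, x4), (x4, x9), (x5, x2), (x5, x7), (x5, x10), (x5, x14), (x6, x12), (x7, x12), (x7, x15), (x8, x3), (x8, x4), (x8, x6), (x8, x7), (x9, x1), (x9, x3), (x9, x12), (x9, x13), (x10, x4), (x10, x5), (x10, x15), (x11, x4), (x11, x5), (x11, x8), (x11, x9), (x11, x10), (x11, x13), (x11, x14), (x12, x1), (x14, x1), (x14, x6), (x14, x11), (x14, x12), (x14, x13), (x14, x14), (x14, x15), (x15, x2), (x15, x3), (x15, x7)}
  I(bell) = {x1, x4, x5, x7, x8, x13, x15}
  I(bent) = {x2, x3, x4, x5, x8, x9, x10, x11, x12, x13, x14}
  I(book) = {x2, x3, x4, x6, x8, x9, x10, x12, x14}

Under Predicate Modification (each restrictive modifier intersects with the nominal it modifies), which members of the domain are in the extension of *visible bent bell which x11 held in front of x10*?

{x5, x13}

⟦which x11 held⟧ = {x : ⟨x11, x⟩ ∈ ⟦held⟧} = {x4, x5, x8, x9, x10, x13, x14}
⟦in front of x10⟧ = {x : ⟨x, x10⟩ ∈ ⟦in front of⟧} = {x1, x2, x3, x4, x5, x7, x8, x9, x11, x12, x13}
⟦bell⟧ = {x1, x4, x5, x7, x8, x13, x15}
… ∩ ⟦which x11 held⟧ = {x1, x4, x5, x7, x8, x13, x15} ∩ {x4, x5, x8, x9, x10, x13, x14} = {x4, x5, x8, x13}
… ∩ ⟦in front of x10⟧ = {x4, x5, x8, x13} ∩ {x1, x2, x3, x4, x5, x7, x8, x9, x11, x12, x13} = {x4, x5, x8, x13}
… ∩ ⟦visible⟧ = {x4, x5, x8, x13} ∩ {x3, x5, x9, x12, x13, x14} = {x5, x13}
… ∩ ⟦bent⟧ = {x5, x13} ∩ {x2, x3, x4, x5, x8, x9, x10, x11, x12, x13, x14} = {x5, x13}
So ⟦visible bent bell which x11 held in front of x10⟧ = {x5, x13}.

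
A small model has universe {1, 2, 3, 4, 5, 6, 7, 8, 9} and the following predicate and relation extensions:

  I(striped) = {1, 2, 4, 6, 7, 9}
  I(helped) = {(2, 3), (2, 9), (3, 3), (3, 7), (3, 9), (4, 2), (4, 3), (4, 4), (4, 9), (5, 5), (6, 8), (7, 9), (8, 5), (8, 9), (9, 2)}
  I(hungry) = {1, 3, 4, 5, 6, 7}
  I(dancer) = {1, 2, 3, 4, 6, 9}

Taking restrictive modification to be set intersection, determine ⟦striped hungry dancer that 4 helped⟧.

⟦that 4 helped⟧ = {x : ⟨4, x⟩ ∈ ⟦helped⟧} = {2, 3, 4, 9}
⟦dancer⟧ = {1, 2, 3, 4, 6, 9}
… ∩ ⟦that 4 helped⟧ = {1, 2, 3, 4, 6, 9} ∩ {2, 3, 4, 9} = {2, 3, 4, 9}
… ∩ ⟦striped⟧ = {2, 3, 4, 9} ∩ {1, 2, 4, 6, 7, 9} = {2, 4, 9}
… ∩ ⟦hungry⟧ = {2, 4, 9} ∩ {1, 3, 4, 5, 6, 7} = {4}
So ⟦striped hungry dancer that 4 helped⟧ = {4}.

{4}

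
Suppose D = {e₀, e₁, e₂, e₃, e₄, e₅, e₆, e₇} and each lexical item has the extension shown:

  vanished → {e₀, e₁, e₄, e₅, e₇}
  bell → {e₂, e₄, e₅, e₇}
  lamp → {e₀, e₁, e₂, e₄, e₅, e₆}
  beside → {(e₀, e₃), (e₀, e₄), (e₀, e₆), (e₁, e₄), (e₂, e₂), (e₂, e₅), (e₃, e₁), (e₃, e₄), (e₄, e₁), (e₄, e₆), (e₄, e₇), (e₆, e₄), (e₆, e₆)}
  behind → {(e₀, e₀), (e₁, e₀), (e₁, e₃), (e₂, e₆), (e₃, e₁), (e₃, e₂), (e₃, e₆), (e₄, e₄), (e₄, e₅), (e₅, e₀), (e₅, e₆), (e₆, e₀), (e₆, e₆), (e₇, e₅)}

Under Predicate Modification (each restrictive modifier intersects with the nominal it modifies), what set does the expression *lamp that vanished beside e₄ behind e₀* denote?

{e₀, e₁}

⟦that vanished⟧ = ⟦vanished⟧ = {e₀, e₁, e₄, e₅, e₇}
⟦beside e₄⟧ = {x : ⟨x, e₄⟩ ∈ ⟦beside⟧} = {e₀, e₁, e₃, e₆}
⟦behind e₀⟧ = {x : ⟨x, e₀⟩ ∈ ⟦behind⟧} = {e₀, e₁, e₅, e₆}
⟦lamp⟧ = {e₀, e₁, e₂, e₄, e₅, e₆}
… ∩ ⟦that vanished⟧ = {e₀, e₁, e₂, e₄, e₅, e₆} ∩ {e₀, e₁, e₄, e₅, e₇} = {e₀, e₁, e₄, e₅}
… ∩ ⟦beside e₄⟧ = {e₀, e₁, e₄, e₅} ∩ {e₀, e₁, e₃, e₆} = {e₀, e₁}
… ∩ ⟦behind e₀⟧ = {e₀, e₁} ∩ {e₀, e₁, e₅, e₆} = {e₀, e₁}
So ⟦lamp that vanished beside e₄ behind e₀⟧ = {e₀, e₁}.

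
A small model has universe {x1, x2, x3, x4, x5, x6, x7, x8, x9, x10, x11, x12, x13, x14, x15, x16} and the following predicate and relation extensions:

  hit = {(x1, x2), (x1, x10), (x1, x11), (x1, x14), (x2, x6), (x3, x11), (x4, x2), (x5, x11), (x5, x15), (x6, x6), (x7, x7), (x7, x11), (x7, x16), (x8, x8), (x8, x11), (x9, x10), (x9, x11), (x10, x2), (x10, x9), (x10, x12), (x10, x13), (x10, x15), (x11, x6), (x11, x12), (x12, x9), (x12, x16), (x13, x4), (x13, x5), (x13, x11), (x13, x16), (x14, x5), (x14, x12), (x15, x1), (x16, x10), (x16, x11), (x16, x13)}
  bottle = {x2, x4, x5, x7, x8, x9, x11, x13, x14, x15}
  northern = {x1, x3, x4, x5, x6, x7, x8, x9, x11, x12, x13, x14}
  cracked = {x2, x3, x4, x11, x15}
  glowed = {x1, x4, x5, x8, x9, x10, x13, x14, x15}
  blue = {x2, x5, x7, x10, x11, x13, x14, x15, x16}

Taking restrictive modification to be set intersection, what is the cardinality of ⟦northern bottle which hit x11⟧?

5

⟦which hit x11⟧ = {x : ⟨x, x11⟩ ∈ ⟦hit⟧} = {x1, x3, x5, x7, x8, x9, x13, x16}
⟦bottle⟧ = {x2, x4, x5, x7, x8, x9, x11, x13, x14, x15}
… ∩ ⟦which hit x11⟧ = {x2, x4, x5, x7, x8, x9, x11, x13, x14, x15} ∩ {x1, x3, x5, x7, x8, x9, x13, x16} = {x5, x7, x8, x9, x13}
… ∩ ⟦northern⟧ = {x5, x7, x8, x9, x13} ∩ {x1, x3, x4, x5, x6, x7, x8, x9, x11, x12, x13, x14} = {x5, x7, x8, x9, x13}
⟦northern bottle which hit x11⟧ = {x5, x7, x8, x9, x13}, so the cardinality is 5.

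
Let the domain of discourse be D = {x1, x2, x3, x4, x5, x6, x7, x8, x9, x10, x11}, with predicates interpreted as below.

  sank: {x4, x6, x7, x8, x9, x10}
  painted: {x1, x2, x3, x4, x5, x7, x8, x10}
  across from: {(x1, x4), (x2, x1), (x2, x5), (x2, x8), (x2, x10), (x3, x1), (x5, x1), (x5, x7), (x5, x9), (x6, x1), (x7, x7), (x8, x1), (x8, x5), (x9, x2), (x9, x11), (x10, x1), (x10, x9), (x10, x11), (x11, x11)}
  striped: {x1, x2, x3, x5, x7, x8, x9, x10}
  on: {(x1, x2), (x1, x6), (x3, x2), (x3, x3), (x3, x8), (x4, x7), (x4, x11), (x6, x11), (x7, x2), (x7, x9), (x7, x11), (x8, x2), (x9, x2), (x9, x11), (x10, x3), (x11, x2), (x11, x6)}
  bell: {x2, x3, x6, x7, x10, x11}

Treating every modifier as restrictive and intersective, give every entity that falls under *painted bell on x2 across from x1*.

⟦on x2⟧ = {x : ⟨x, x2⟩ ∈ ⟦on⟧} = {x1, x3, x7, x8, x9, x11}
⟦across from x1⟧ = {x : ⟨x, x1⟩ ∈ ⟦across from⟧} = {x2, x3, x5, x6, x8, x10}
⟦bell⟧ = {x2, x3, x6, x7, x10, x11}
… ∩ ⟦on x2⟧ = {x2, x3, x6, x7, x10, x11} ∩ {x1, x3, x7, x8, x9, x11} = {x3, x7, x11}
… ∩ ⟦across from x1⟧ = {x3, x7, x11} ∩ {x2, x3, x5, x6, x8, x10} = {x3}
… ∩ ⟦painted⟧ = {x3} ∩ {x1, x2, x3, x4, x5, x7, x8, x10} = {x3}
So ⟦painted bell on x2 across from x1⟧ = {x3}.

{x3}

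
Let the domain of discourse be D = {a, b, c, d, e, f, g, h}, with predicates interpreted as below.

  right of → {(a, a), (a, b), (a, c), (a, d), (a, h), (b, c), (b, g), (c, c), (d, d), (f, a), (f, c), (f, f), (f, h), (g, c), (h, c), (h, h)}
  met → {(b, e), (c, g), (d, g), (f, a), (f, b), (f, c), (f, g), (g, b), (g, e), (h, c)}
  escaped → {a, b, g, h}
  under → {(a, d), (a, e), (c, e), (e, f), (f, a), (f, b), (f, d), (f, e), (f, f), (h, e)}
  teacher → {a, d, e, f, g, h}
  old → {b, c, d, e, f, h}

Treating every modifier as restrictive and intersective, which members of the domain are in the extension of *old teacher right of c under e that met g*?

{f}

⟦right of c⟧ = {x : ⟨x, c⟩ ∈ ⟦right of⟧} = {a, b, c, f, g, h}
⟦under e⟧ = {x : ⟨x, e⟩ ∈ ⟦under⟧} = {a, c, f, h}
⟦that met g⟧ = {x : ⟨x, g⟩ ∈ ⟦met⟧} = {c, d, f}
⟦teacher⟧ = {a, d, e, f, g, h}
… ∩ ⟦right of c⟧ = {a, d, e, f, g, h} ∩ {a, b, c, f, g, h} = {a, f, g, h}
… ∩ ⟦under e⟧ = {a, f, g, h} ∩ {a, c, f, h} = {a, f, h}
… ∩ ⟦that met g⟧ = {a, f, h} ∩ {c, d, f} = {f}
… ∩ ⟦old⟧ = {f} ∩ {b, c, d, e, f, h} = {f}
So ⟦old teacher right of c under e that met g⟧ = {f}.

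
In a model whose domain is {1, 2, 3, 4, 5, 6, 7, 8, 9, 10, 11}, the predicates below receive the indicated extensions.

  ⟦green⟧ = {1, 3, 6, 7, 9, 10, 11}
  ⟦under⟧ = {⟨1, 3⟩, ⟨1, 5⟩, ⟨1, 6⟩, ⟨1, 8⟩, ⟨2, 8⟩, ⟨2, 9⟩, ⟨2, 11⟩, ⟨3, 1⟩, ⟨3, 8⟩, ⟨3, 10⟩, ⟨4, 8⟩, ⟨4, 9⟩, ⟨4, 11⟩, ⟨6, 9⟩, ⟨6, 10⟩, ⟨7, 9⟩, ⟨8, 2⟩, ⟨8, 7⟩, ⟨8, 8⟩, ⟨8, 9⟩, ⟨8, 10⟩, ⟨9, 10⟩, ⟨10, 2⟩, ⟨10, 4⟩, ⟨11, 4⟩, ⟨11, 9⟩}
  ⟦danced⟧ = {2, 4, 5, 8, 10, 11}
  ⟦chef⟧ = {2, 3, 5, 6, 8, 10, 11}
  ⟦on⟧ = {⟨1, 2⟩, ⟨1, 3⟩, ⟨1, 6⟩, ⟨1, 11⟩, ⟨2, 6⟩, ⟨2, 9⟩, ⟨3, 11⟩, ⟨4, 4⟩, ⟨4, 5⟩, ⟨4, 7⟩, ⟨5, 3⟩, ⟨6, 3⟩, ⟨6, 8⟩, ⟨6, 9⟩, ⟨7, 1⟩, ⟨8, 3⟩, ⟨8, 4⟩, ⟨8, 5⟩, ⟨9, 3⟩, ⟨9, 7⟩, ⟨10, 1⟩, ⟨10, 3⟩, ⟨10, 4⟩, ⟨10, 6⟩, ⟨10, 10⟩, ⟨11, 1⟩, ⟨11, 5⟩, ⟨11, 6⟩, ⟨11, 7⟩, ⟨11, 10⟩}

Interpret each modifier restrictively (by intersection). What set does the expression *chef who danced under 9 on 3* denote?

{8}

⟦who danced⟧ = ⟦danced⟧ = {2, 4, 5, 8, 10, 11}
⟦under 9⟧ = {x : ⟨x, 9⟩ ∈ ⟦under⟧} = {2, 4, 6, 7, 8, 11}
⟦on 3⟧ = {x : ⟨x, 3⟩ ∈ ⟦on⟧} = {1, 5, 6, 8, 9, 10}
⟦chef⟧ = {2, 3, 5, 6, 8, 10, 11}
… ∩ ⟦who danced⟧ = {2, 3, 5, 6, 8, 10, 11} ∩ {2, 4, 5, 8, 10, 11} = {2, 5, 8, 10, 11}
… ∩ ⟦under 9⟧ = {2, 5, 8, 10, 11} ∩ {2, 4, 6, 7, 8, 11} = {2, 8, 11}
… ∩ ⟦on 3⟧ = {2, 8, 11} ∩ {1, 5, 6, 8, 9, 10} = {8}
So ⟦chef who danced under 9 on 3⟧ = {8}.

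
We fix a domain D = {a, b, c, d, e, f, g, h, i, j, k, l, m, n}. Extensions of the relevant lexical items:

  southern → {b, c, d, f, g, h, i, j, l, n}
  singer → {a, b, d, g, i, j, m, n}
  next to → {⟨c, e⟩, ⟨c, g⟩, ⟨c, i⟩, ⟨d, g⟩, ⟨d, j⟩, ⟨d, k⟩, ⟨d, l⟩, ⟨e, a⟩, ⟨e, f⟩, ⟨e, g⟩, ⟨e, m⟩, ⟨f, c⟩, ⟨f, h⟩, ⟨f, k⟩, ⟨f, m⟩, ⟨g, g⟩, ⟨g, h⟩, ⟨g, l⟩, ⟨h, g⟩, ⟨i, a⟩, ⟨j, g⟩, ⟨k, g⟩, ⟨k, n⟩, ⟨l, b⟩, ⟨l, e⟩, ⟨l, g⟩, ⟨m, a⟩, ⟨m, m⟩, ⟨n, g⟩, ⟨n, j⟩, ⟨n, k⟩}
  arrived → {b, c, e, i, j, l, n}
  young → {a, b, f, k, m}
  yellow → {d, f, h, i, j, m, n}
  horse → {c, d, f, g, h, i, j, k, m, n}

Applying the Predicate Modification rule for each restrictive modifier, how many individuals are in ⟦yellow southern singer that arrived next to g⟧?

2

⟦that arrived⟧ = ⟦arrived⟧ = {b, c, e, i, j, l, n}
⟦next to g⟧ = {x : ⟨x, g⟩ ∈ ⟦next to⟧} = {c, d, e, g, h, j, k, l, n}
⟦singer⟧ = {a, b, d, g, i, j, m, n}
… ∩ ⟦that arrived⟧ = {a, b, d, g, i, j, m, n} ∩ {b, c, e, i, j, l, n} = {b, i, j, n}
… ∩ ⟦next to g⟧ = {b, i, j, n} ∩ {c, d, e, g, h, j, k, l, n} = {j, n}
… ∩ ⟦yellow⟧ = {j, n} ∩ {d, f, h, i, j, m, n} = {j, n}
… ∩ ⟦southern⟧ = {j, n} ∩ {b, c, d, f, g, h, i, j, l, n} = {j, n}
⟦yellow southern singer that arrived next to g⟧ = {j, n}, so the cardinality is 2.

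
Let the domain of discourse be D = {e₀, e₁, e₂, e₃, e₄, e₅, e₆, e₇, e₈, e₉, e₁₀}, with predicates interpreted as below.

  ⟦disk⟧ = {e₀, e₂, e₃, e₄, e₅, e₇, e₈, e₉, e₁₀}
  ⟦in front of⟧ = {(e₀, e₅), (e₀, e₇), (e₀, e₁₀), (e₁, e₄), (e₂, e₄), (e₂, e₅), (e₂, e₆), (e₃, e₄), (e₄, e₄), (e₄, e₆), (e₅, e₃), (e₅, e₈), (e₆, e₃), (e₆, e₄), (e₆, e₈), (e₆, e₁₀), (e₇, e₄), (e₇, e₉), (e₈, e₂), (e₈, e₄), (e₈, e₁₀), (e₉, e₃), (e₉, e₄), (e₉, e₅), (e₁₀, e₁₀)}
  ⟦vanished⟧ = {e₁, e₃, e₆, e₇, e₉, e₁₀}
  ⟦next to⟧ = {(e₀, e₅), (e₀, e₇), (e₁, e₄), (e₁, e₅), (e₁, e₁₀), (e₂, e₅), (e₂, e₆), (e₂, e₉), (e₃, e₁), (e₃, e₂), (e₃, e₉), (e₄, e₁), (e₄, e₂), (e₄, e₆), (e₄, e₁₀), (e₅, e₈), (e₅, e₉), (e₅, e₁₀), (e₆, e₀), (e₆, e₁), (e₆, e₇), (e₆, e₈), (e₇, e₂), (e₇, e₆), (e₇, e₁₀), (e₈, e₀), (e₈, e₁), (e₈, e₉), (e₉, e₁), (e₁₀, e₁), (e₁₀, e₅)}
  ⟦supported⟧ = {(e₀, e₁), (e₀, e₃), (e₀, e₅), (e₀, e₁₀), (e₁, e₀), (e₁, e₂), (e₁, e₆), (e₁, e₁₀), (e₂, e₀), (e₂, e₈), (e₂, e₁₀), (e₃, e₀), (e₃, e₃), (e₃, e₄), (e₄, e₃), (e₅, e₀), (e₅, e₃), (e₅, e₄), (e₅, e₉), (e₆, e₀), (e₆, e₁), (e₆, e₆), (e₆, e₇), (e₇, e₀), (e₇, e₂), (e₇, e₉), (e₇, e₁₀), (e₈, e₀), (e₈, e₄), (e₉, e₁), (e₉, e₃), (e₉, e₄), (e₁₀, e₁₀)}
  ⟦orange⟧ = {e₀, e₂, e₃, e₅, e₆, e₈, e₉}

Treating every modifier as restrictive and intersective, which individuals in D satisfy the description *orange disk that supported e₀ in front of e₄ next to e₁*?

{e₃, e₈}

⟦that supported e₀⟧ = {x : ⟨x, e₀⟩ ∈ ⟦supported⟧} = {e₁, e₂, e₃, e₅, e₆, e₇, e₈}
⟦in front of e₄⟧ = {x : ⟨x, e₄⟩ ∈ ⟦in front of⟧} = {e₁, e₂, e₃, e₄, e₆, e₇, e₈, e₉}
⟦next to e₁⟧ = {x : ⟨x, e₁⟩ ∈ ⟦next to⟧} = {e₃, e₄, e₆, e₈, e₉, e₁₀}
⟦disk⟧ = {e₀, e₂, e₃, e₄, e₅, e₇, e₈, e₉, e₁₀}
… ∩ ⟦that supported e₀⟧ = {e₀, e₂, e₃, e₄, e₅, e₇, e₈, e₉, e₁₀} ∩ {e₁, e₂, e₃, e₅, e₆, e₇, e₈} = {e₂, e₃, e₅, e₇, e₈}
… ∩ ⟦in front of e₄⟧ = {e₂, e₃, e₅, e₇, e₈} ∩ {e₁, e₂, e₃, e₄, e₆, e₇, e₈, e₉} = {e₂, e₃, e₇, e₈}
… ∩ ⟦next to e₁⟧ = {e₂, e₃, e₇, e₈} ∩ {e₃, e₄, e₆, e₈, e₉, e₁₀} = {e₃, e₈}
… ∩ ⟦orange⟧ = {e₃, e₈} ∩ {e₀, e₂, e₃, e₅, e₆, e₈, e₉} = {e₃, e₈}
So ⟦orange disk that supported e₀ in front of e₄ next to e₁⟧ = {e₃, e₈}.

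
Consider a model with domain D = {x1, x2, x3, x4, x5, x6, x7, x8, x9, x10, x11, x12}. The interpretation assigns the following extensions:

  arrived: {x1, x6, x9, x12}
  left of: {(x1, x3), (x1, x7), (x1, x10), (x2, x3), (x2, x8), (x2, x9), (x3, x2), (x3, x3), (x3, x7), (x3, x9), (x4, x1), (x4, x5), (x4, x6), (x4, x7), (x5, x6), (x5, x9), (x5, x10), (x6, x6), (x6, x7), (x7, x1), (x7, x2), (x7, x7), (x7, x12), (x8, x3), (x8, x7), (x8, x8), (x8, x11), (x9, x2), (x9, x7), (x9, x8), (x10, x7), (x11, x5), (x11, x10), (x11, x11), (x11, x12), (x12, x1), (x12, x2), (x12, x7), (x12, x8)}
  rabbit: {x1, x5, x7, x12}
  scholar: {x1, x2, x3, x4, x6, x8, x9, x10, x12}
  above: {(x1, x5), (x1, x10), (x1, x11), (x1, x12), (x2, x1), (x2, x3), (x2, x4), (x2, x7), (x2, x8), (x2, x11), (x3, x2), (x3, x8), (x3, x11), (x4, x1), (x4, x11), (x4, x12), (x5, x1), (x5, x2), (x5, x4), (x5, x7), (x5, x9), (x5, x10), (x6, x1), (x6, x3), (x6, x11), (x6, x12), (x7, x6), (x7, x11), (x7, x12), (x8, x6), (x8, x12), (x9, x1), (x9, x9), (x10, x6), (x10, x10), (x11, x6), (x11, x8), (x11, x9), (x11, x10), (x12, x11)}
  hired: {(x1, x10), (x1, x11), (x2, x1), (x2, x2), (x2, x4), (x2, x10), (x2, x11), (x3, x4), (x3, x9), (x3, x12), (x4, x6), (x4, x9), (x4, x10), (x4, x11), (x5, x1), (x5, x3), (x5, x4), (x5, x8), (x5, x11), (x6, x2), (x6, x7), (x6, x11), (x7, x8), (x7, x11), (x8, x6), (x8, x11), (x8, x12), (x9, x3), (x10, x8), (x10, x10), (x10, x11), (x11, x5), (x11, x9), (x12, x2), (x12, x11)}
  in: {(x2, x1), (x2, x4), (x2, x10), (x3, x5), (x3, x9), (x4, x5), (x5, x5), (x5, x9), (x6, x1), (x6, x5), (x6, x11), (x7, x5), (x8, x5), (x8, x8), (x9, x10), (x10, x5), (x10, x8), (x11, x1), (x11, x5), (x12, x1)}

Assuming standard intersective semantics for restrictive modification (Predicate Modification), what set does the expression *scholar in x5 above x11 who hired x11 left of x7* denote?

⟦in x5⟧ = {x : ⟨x, x5⟩ ∈ ⟦in⟧} = {x3, x4, x5, x6, x7, x8, x10, x11}
⟦above x11⟧ = {x : ⟨x, x11⟩ ∈ ⟦above⟧} = {x1, x2, x3, x4, x6, x7, x12}
⟦who hired x11⟧ = {x : ⟨x, x11⟩ ∈ ⟦hired⟧} = {x1, x2, x4, x5, x6, x7, x8, x10, x12}
⟦left of x7⟧ = {x : ⟨x, x7⟩ ∈ ⟦left of⟧} = {x1, x3, x4, x6, x7, x8, x9, x10, x12}
⟦scholar⟧ = {x1, x2, x3, x4, x6, x8, x9, x10, x12}
… ∩ ⟦in x5⟧ = {x1, x2, x3, x4, x6, x8, x9, x10, x12} ∩ {x3, x4, x5, x6, x7, x8, x10, x11} = {x3, x4, x6, x8, x10}
… ∩ ⟦above x11⟧ = {x3, x4, x6, x8, x10} ∩ {x1, x2, x3, x4, x6, x7, x12} = {x3, x4, x6}
… ∩ ⟦who hired x11⟧ = {x3, x4, x6} ∩ {x1, x2, x4, x5, x6, x7, x8, x10, x12} = {x4, x6}
… ∩ ⟦left of x7⟧ = {x4, x6} ∩ {x1, x3, x4, x6, x7, x8, x9, x10, x12} = {x4, x6}
So ⟦scholar in x5 above x11 who hired x11 left of x7⟧ = {x4, x6}.

{x4, x6}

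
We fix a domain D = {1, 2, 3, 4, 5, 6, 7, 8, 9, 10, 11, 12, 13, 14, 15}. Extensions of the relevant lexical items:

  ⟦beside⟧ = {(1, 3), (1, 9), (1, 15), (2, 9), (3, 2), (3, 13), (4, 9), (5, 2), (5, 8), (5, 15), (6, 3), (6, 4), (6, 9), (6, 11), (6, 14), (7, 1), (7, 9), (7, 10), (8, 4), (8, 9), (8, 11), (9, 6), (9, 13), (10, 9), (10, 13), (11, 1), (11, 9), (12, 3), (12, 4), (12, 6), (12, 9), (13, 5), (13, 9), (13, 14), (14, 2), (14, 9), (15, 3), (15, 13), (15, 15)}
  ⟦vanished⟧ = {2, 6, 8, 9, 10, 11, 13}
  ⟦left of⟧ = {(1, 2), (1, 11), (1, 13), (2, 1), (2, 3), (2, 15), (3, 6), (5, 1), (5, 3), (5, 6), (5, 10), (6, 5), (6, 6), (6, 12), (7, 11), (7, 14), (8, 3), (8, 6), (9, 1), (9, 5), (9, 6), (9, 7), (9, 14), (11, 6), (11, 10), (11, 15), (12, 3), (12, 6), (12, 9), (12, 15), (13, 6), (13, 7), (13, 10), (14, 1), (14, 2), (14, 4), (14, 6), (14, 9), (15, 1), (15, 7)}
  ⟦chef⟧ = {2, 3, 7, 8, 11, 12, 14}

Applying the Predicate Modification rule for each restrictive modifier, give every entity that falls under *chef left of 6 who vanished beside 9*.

⟦left of 6⟧ = {x : ⟨x, 6⟩ ∈ ⟦left of⟧} = {3, 5, 6, 8, 9, 11, 12, 13, 14}
⟦who vanished⟧ = ⟦vanished⟧ = {2, 6, 8, 9, 10, 11, 13}
⟦beside 9⟧ = {x : ⟨x, 9⟩ ∈ ⟦beside⟧} = {1, 2, 4, 6, 7, 8, 10, 11, 12, 13, 14}
⟦chef⟧ = {2, 3, 7, 8, 11, 12, 14}
… ∩ ⟦left of 6⟧ = {2, 3, 7, 8, 11, 12, 14} ∩ {3, 5, 6, 8, 9, 11, 12, 13, 14} = {3, 8, 11, 12, 14}
… ∩ ⟦who vanished⟧ = {3, 8, 11, 12, 14} ∩ {2, 6, 8, 9, 10, 11, 13} = {8, 11}
… ∩ ⟦beside 9⟧ = {8, 11} ∩ {1, 2, 4, 6, 7, 8, 10, 11, 12, 13, 14} = {8, 11}
So ⟦chef left of 6 who vanished beside 9⟧ = {8, 11}.

{8, 11}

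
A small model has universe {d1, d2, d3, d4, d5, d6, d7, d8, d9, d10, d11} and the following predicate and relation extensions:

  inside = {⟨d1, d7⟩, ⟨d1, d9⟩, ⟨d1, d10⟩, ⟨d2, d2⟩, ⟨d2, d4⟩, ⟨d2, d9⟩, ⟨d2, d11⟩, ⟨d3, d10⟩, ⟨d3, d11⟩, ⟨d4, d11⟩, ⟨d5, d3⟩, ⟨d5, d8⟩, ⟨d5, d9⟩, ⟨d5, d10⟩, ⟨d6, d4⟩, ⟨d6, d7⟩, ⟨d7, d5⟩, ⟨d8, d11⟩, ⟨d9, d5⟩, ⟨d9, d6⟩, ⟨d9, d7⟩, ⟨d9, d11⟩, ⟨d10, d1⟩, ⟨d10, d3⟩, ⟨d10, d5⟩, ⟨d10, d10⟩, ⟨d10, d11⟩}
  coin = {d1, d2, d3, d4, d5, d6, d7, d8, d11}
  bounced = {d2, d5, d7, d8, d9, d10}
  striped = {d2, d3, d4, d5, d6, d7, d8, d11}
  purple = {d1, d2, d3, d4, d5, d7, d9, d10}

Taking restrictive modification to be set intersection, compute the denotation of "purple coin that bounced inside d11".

{d2}

⟦that bounced⟧ = ⟦bounced⟧ = {d2, d5, d7, d8, d9, d10}
⟦inside d11⟧ = {x : ⟨x, d11⟩ ∈ ⟦inside⟧} = {d2, d3, d4, d8, d9, d10}
⟦coin⟧ = {d1, d2, d3, d4, d5, d6, d7, d8, d11}
… ∩ ⟦that bounced⟧ = {d1, d2, d3, d4, d5, d6, d7, d8, d11} ∩ {d2, d5, d7, d8, d9, d10} = {d2, d5, d7, d8}
… ∩ ⟦inside d11⟧ = {d2, d5, d7, d8} ∩ {d2, d3, d4, d8, d9, d10} = {d2, d8}
… ∩ ⟦purple⟧ = {d2, d8} ∩ {d1, d2, d3, d4, d5, d7, d9, d10} = {d2}
So ⟦purple coin that bounced inside d11⟧ = {d2}.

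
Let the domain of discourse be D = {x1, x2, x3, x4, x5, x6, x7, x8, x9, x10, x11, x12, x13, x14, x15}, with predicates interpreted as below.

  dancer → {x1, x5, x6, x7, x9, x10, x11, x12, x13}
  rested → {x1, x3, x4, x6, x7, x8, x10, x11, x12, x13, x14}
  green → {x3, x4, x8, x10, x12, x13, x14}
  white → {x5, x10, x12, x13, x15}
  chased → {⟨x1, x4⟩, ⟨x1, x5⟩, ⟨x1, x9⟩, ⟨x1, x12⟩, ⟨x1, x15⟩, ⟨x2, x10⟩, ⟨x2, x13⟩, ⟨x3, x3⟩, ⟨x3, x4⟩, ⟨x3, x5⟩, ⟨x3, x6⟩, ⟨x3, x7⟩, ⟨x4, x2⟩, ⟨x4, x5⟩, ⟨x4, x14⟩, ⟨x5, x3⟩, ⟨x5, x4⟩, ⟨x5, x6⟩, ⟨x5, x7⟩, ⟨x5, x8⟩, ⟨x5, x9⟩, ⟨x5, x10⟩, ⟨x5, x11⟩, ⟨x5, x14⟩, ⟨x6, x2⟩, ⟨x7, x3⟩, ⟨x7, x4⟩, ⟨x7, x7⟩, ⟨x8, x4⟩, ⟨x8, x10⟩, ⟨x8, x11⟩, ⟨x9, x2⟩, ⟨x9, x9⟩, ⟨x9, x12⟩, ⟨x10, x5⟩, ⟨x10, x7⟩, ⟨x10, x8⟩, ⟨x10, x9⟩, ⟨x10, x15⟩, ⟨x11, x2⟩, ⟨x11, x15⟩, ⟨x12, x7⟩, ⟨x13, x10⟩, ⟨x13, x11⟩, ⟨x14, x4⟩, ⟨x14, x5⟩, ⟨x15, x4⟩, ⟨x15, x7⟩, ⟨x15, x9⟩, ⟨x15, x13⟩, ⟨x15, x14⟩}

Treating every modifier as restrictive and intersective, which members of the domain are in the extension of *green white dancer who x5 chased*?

⟦who x5 chased⟧ = {x : ⟨x5, x⟩ ∈ ⟦chased⟧} = {x3, x4, x6, x7, x8, x9, x10, x11, x14}
⟦dancer⟧ = {x1, x5, x6, x7, x9, x10, x11, x12, x13}
… ∩ ⟦who x5 chased⟧ = {x1, x5, x6, x7, x9, x10, x11, x12, x13} ∩ {x3, x4, x6, x7, x8, x9, x10, x11, x14} = {x6, x7, x9, x10, x11}
… ∩ ⟦green⟧ = {x6, x7, x9, x10, x11} ∩ {x3, x4, x8, x10, x12, x13, x14} = {x10}
… ∩ ⟦white⟧ = {x10} ∩ {x5, x10, x12, x13, x15} = {x10}
So ⟦green white dancer who x5 chased⟧ = {x10}.

{x10}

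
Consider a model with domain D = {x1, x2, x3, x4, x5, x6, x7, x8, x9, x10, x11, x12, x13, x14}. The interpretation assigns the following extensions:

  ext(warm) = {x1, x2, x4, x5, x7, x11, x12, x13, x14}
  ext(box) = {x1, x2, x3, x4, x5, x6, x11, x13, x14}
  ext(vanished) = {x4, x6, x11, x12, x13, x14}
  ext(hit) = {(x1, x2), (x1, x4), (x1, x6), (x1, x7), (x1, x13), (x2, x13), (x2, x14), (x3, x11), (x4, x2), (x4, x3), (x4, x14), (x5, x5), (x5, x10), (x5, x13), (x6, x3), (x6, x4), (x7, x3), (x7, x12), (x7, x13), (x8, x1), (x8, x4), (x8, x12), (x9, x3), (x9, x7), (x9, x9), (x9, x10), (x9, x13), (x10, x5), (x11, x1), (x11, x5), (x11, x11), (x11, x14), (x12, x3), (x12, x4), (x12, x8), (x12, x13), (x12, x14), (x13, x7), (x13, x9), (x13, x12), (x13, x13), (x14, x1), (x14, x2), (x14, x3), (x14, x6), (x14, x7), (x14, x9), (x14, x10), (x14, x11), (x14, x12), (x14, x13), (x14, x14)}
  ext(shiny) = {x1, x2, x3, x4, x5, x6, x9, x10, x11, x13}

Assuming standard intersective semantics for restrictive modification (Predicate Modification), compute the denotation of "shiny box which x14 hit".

{x1, x2, x3, x6, x11, x13}

⟦which x14 hit⟧ = {x : ⟨x14, x⟩ ∈ ⟦hit⟧} = {x1, x2, x3, x6, x7, x9, x10, x11, x12, x13, x14}
⟦box⟧ = {x1, x2, x3, x4, x5, x6, x11, x13, x14}
… ∩ ⟦which x14 hit⟧ = {x1, x2, x3, x4, x5, x6, x11, x13, x14} ∩ {x1, x2, x3, x6, x7, x9, x10, x11, x12, x13, x14} = {x1, x2, x3, x6, x11, x13, x14}
… ∩ ⟦shiny⟧ = {x1, x2, x3, x6, x11, x13, x14} ∩ {x1, x2, x3, x4, x5, x6, x9, x10, x11, x13} = {x1, x2, x3, x6, x11, x13}
So ⟦shiny box which x14 hit⟧ = {x1, x2, x3, x6, x11, x13}.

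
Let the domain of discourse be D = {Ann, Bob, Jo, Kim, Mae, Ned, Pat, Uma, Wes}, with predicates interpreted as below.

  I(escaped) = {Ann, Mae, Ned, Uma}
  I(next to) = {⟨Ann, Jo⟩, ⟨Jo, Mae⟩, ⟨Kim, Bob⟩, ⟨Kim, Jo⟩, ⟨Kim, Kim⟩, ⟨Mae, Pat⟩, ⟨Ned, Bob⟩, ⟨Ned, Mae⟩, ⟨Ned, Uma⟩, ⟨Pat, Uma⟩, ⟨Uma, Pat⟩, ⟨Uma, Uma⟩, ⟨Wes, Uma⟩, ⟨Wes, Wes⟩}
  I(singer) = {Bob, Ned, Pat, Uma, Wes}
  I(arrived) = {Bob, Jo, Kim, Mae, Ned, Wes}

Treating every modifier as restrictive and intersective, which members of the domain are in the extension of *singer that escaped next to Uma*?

{Ned, Uma}

⟦that escaped⟧ = ⟦escaped⟧ = {Ann, Mae, Ned, Uma}
⟦next to Uma⟧ = {x : ⟨x, Uma⟩ ∈ ⟦next to⟧} = {Ned, Pat, Uma, Wes}
⟦singer⟧ = {Bob, Ned, Pat, Uma, Wes}
… ∩ ⟦that escaped⟧ = {Bob, Ned, Pat, Uma, Wes} ∩ {Ann, Mae, Ned, Uma} = {Ned, Uma}
… ∩ ⟦next to Uma⟧ = {Ned, Uma} ∩ {Ned, Pat, Uma, Wes} = {Ned, Uma}
So ⟦singer that escaped next to Uma⟧ = {Ned, Uma}.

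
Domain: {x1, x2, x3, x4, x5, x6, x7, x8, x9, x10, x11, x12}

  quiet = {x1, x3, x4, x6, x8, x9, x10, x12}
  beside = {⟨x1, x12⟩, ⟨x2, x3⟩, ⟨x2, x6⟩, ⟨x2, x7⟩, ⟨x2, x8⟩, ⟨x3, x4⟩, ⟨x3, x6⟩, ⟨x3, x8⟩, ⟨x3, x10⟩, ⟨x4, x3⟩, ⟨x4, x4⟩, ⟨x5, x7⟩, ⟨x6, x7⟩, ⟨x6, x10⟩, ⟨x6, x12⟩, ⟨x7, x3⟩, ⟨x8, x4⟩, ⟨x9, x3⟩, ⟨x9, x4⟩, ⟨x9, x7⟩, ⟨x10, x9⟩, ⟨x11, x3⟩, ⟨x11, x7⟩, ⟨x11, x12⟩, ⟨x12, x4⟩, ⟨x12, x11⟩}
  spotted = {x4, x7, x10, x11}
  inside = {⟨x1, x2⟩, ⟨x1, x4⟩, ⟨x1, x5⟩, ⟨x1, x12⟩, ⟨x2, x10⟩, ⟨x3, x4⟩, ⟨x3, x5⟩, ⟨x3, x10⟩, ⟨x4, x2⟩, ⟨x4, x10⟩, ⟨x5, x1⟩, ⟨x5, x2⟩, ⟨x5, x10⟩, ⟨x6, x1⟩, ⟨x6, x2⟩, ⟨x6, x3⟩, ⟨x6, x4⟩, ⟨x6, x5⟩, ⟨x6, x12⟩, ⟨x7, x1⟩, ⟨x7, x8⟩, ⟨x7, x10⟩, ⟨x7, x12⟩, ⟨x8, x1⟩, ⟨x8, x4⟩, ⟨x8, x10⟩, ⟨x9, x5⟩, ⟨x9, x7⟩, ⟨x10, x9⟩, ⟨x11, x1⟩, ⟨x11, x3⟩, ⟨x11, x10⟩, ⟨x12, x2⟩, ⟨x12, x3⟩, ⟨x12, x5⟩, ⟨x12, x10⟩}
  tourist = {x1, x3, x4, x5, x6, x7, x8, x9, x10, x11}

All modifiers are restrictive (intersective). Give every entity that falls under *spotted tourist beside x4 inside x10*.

{x4}

⟦beside x4⟧ = {x : ⟨x, x4⟩ ∈ ⟦beside⟧} = {x3, x4, x8, x9, x12}
⟦inside x10⟧ = {x : ⟨x, x10⟩ ∈ ⟦inside⟧} = {x2, x3, x4, x5, x7, x8, x11, x12}
⟦tourist⟧ = {x1, x3, x4, x5, x6, x7, x8, x9, x10, x11}
… ∩ ⟦beside x4⟧ = {x1, x3, x4, x5, x6, x7, x8, x9, x10, x11} ∩ {x3, x4, x8, x9, x12} = {x3, x4, x8, x9}
… ∩ ⟦inside x10⟧ = {x3, x4, x8, x9} ∩ {x2, x3, x4, x5, x7, x8, x11, x12} = {x3, x4, x8}
… ∩ ⟦spotted⟧ = {x3, x4, x8} ∩ {x4, x7, x10, x11} = {x4}
So ⟦spotted tourist beside x4 inside x10⟧ = {x4}.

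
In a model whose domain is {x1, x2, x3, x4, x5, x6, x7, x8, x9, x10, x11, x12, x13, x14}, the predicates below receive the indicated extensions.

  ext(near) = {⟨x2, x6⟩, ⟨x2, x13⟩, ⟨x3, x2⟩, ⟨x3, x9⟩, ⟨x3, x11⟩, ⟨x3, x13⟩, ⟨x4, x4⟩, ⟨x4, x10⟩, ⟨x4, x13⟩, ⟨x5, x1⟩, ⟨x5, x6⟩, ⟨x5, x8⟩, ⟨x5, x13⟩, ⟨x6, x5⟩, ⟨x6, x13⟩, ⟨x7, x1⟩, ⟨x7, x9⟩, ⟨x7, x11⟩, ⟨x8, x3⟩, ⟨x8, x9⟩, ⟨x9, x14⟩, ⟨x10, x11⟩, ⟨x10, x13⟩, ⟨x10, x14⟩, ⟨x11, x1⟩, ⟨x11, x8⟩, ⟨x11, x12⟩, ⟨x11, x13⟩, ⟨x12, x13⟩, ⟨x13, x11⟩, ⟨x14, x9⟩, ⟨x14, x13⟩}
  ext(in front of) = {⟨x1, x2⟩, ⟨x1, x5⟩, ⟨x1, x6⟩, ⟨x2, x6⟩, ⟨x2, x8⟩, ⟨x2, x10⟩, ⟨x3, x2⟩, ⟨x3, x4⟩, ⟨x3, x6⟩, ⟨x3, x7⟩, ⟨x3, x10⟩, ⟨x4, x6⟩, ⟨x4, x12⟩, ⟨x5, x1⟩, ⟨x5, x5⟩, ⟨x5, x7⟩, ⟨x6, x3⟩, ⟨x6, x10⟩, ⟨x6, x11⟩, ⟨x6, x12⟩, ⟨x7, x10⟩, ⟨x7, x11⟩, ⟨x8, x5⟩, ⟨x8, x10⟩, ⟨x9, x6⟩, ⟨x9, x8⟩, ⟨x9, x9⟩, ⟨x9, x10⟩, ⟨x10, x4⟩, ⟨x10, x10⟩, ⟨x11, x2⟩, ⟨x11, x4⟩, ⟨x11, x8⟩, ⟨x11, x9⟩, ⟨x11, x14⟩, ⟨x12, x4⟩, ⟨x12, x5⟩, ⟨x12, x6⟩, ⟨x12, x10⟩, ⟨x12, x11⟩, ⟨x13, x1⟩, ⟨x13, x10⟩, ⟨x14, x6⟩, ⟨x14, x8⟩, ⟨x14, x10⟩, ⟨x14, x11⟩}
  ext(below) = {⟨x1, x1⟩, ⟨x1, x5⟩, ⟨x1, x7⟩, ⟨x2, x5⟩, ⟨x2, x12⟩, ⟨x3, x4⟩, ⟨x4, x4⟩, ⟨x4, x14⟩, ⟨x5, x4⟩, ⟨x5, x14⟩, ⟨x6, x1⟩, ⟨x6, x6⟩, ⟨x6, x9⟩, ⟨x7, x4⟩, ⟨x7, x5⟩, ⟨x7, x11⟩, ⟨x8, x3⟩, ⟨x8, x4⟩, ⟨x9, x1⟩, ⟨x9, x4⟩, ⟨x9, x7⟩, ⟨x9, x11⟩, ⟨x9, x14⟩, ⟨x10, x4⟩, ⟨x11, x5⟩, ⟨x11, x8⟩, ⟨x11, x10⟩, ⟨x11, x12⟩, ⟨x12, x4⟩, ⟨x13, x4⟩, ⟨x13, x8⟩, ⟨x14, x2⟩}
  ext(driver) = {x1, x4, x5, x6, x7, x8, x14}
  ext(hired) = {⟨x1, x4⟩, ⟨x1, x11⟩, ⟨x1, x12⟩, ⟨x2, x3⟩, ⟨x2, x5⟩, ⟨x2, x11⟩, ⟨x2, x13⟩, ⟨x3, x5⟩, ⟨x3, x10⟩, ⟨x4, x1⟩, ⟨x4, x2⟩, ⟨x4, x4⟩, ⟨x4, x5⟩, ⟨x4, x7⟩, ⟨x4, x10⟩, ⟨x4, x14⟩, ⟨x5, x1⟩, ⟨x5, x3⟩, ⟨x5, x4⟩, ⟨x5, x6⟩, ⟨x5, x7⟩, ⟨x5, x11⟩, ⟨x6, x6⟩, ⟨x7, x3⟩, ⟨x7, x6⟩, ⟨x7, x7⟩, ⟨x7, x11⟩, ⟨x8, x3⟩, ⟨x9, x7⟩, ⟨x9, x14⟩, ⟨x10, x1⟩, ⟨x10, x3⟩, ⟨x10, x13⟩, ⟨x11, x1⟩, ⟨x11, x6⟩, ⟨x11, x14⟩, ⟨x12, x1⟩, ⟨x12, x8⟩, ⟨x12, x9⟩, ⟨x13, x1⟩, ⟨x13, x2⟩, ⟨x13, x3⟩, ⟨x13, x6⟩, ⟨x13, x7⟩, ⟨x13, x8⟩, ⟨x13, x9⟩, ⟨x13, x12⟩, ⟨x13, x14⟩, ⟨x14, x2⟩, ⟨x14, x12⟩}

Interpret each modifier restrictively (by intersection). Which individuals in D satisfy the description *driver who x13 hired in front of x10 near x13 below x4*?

∅

⟦who x13 hired⟧ = {x : ⟨x13, x⟩ ∈ ⟦hired⟧} = {x1, x2, x3, x6, x7, x8, x9, x12, x14}
⟦in front of x10⟧ = {x : ⟨x, x10⟩ ∈ ⟦in front of⟧} = {x2, x3, x6, x7, x8, x9, x10, x12, x13, x14}
⟦near x13⟧ = {x : ⟨x, x13⟩ ∈ ⟦near⟧} = {x2, x3, x4, x5, x6, x10, x11, x12, x14}
⟦below x4⟧ = {x : ⟨x, x4⟩ ∈ ⟦below⟧} = {x3, x4, x5, x7, x8, x9, x10, x12, x13}
⟦driver⟧ = {x1, x4, x5, x6, x7, x8, x14}
… ∩ ⟦who x13 hired⟧ = {x1, x4, x5, x6, x7, x8, x14} ∩ {x1, x2, x3, x6, x7, x8, x9, x12, x14} = {x1, x6, x7, x8, x14}
… ∩ ⟦in front of x10⟧ = {x1, x6, x7, x8, x14} ∩ {x2, x3, x6, x7, x8, x9, x10, x12, x13, x14} = {x6, x7, x8, x14}
… ∩ ⟦near x13⟧ = {x6, x7, x8, x14} ∩ {x2, x3, x4, x5, x6, x10, x11, x12, x14} = {x6, x14}
… ∩ ⟦below x4⟧ = {x6, x14} ∩ {x3, x4, x5, x7, x8, x9, x10, x12, x13} = ∅
So ⟦driver who x13 hired in front of x10 near x13 below x4⟧ = ∅.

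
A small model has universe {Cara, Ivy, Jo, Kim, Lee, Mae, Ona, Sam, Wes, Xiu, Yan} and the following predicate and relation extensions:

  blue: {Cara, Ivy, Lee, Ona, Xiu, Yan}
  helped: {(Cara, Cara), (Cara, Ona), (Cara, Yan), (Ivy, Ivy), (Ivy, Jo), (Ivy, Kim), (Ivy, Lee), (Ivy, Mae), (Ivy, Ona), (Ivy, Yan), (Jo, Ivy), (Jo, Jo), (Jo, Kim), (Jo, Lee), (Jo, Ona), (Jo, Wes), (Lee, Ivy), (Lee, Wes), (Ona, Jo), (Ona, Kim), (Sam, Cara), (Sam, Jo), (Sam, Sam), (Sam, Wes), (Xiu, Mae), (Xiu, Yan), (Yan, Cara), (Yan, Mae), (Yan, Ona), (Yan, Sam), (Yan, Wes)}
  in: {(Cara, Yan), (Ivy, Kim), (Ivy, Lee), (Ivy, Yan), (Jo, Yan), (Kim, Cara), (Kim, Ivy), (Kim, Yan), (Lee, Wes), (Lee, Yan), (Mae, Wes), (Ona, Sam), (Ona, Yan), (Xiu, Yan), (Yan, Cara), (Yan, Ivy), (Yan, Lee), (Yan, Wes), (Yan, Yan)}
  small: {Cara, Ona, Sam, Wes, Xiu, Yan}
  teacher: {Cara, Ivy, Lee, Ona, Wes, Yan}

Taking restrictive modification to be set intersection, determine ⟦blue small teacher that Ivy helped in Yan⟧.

⟦that Ivy helped⟧ = {x : ⟨Ivy, x⟩ ∈ ⟦helped⟧} = {Ivy, Jo, Kim, Lee, Mae, Ona, Yan}
⟦in Yan⟧ = {x : ⟨x, Yan⟩ ∈ ⟦in⟧} = {Cara, Ivy, Jo, Kim, Lee, Ona, Xiu, Yan}
⟦teacher⟧ = {Cara, Ivy, Lee, Ona, Wes, Yan}
… ∩ ⟦that Ivy helped⟧ = {Cara, Ivy, Lee, Ona, Wes, Yan} ∩ {Ivy, Jo, Kim, Lee, Mae, Ona, Yan} = {Ivy, Lee, Ona, Yan}
… ∩ ⟦in Yan⟧ = {Ivy, Lee, Ona, Yan} ∩ {Cara, Ivy, Jo, Kim, Lee, Ona, Xiu, Yan} = {Ivy, Lee, Ona, Yan}
… ∩ ⟦blue⟧ = {Ivy, Lee, Ona, Yan} ∩ {Cara, Ivy, Lee, Ona, Xiu, Yan} = {Ivy, Lee, Ona, Yan}
… ∩ ⟦small⟧ = {Ivy, Lee, Ona, Yan} ∩ {Cara, Ona, Sam, Wes, Xiu, Yan} = {Ona, Yan}
So ⟦blue small teacher that Ivy helped in Yan⟧ = {Ona, Yan}.

{Ona, Yan}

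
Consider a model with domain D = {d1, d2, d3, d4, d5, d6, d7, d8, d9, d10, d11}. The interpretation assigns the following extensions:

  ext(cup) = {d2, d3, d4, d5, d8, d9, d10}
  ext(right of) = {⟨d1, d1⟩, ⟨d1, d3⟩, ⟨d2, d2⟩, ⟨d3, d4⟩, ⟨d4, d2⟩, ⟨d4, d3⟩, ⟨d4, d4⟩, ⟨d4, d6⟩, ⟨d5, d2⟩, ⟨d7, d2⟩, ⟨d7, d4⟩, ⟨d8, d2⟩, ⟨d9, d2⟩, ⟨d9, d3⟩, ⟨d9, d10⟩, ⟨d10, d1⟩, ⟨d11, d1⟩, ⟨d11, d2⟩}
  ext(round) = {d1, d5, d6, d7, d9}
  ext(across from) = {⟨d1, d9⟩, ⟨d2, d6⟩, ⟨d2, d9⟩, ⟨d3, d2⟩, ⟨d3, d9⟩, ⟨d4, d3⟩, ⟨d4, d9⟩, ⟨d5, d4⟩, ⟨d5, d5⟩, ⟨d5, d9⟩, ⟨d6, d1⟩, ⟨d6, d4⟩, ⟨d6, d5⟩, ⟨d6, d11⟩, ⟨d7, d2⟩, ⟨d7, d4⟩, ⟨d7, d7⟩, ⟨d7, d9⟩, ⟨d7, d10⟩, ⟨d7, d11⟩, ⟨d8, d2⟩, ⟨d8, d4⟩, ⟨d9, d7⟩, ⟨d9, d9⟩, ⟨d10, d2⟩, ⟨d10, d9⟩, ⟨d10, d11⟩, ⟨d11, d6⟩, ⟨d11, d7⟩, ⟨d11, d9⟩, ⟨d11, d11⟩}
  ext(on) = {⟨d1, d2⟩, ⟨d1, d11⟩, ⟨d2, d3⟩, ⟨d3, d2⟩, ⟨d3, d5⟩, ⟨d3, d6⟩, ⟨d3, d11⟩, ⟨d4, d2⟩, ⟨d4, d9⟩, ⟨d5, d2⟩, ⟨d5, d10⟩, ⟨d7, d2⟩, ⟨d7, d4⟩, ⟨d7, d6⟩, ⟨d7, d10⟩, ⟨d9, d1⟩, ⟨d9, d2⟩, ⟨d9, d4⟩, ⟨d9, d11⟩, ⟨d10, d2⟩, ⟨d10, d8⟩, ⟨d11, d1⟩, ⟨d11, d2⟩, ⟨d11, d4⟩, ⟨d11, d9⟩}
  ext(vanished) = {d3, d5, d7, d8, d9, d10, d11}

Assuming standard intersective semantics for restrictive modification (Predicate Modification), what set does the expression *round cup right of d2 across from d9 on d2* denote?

{d5, d9}

⟦right of d2⟧ = {x : ⟨x, d2⟩ ∈ ⟦right of⟧} = {d2, d4, d5, d7, d8, d9, d11}
⟦across from d9⟧ = {x : ⟨x, d9⟩ ∈ ⟦across from⟧} = {d1, d2, d3, d4, d5, d7, d9, d10, d11}
⟦on d2⟧ = {x : ⟨x, d2⟩ ∈ ⟦on⟧} = {d1, d3, d4, d5, d7, d9, d10, d11}
⟦cup⟧ = {d2, d3, d4, d5, d8, d9, d10}
… ∩ ⟦right of d2⟧ = {d2, d3, d4, d5, d8, d9, d10} ∩ {d2, d4, d5, d7, d8, d9, d11} = {d2, d4, d5, d8, d9}
… ∩ ⟦across from d9⟧ = {d2, d4, d5, d8, d9} ∩ {d1, d2, d3, d4, d5, d7, d9, d10, d11} = {d2, d4, d5, d9}
… ∩ ⟦on d2⟧ = {d2, d4, d5, d9} ∩ {d1, d3, d4, d5, d7, d9, d10, d11} = {d4, d5, d9}
… ∩ ⟦round⟧ = {d4, d5, d9} ∩ {d1, d5, d6, d7, d9} = {d5, d9}
So ⟦round cup right of d2 across from d9 on d2⟧ = {d5, d9}.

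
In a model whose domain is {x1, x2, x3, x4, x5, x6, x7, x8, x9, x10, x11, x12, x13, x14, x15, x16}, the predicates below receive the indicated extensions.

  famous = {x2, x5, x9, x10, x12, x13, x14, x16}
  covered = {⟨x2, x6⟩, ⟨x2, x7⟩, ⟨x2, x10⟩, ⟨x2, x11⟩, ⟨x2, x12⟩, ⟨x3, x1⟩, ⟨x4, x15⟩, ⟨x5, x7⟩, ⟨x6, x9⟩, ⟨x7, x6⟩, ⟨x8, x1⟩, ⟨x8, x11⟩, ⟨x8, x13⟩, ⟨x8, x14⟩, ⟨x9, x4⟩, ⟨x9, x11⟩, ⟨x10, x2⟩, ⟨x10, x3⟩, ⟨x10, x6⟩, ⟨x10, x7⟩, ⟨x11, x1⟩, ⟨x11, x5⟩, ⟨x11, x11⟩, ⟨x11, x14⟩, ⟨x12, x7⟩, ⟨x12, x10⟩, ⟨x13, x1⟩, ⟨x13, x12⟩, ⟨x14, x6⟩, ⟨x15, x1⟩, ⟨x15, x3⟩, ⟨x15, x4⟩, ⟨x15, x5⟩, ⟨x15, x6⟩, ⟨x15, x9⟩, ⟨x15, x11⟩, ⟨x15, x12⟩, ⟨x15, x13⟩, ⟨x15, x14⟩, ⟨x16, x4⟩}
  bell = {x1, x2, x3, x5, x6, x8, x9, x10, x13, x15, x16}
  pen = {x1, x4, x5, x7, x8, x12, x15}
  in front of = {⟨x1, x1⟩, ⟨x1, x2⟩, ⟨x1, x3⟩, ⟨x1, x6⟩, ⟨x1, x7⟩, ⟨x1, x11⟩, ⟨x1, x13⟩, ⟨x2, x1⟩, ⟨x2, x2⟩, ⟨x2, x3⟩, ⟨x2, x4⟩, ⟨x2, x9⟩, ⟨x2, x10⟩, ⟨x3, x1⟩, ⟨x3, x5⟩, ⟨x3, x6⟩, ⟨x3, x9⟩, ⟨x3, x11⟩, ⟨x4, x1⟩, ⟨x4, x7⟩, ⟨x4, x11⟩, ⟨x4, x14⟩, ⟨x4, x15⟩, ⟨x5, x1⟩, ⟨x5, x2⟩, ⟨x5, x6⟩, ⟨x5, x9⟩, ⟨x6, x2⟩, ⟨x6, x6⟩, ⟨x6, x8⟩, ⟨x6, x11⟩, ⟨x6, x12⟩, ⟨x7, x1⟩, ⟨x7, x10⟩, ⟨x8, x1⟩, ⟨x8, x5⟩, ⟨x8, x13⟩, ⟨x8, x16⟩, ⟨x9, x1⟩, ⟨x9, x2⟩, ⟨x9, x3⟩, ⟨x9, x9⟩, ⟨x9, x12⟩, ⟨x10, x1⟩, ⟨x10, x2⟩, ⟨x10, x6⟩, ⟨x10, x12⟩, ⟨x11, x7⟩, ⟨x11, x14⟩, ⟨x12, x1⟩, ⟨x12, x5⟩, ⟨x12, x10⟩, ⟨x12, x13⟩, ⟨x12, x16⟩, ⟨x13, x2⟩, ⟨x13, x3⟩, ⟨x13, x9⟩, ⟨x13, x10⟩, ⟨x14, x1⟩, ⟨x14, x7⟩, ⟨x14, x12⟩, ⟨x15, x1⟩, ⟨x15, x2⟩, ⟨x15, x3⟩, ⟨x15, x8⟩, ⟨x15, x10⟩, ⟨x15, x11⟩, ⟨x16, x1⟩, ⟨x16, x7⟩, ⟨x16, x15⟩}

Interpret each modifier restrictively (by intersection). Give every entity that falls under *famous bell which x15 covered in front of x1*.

{x5, x9}

⟦which x15 covered⟧ = {x : ⟨x15, x⟩ ∈ ⟦covered⟧} = {x1, x3, x4, x5, x6, x9, x11, x12, x13, x14}
⟦in front of x1⟧ = {x : ⟨x, x1⟩ ∈ ⟦in front of⟧} = {x1, x2, x3, x4, x5, x7, x8, x9, x10, x12, x14, x15, x16}
⟦bell⟧ = {x1, x2, x3, x5, x6, x8, x9, x10, x13, x15, x16}
… ∩ ⟦which x15 covered⟧ = {x1, x2, x3, x5, x6, x8, x9, x10, x13, x15, x16} ∩ {x1, x3, x4, x5, x6, x9, x11, x12, x13, x14} = {x1, x3, x5, x6, x9, x13}
… ∩ ⟦in front of x1⟧ = {x1, x3, x5, x6, x9, x13} ∩ {x1, x2, x3, x4, x5, x7, x8, x9, x10, x12, x14, x15, x16} = {x1, x3, x5, x9}
… ∩ ⟦famous⟧ = {x1, x3, x5, x9} ∩ {x2, x5, x9, x10, x12, x13, x14, x16} = {x5, x9}
So ⟦famous bell which x15 covered in front of x1⟧ = {x5, x9}.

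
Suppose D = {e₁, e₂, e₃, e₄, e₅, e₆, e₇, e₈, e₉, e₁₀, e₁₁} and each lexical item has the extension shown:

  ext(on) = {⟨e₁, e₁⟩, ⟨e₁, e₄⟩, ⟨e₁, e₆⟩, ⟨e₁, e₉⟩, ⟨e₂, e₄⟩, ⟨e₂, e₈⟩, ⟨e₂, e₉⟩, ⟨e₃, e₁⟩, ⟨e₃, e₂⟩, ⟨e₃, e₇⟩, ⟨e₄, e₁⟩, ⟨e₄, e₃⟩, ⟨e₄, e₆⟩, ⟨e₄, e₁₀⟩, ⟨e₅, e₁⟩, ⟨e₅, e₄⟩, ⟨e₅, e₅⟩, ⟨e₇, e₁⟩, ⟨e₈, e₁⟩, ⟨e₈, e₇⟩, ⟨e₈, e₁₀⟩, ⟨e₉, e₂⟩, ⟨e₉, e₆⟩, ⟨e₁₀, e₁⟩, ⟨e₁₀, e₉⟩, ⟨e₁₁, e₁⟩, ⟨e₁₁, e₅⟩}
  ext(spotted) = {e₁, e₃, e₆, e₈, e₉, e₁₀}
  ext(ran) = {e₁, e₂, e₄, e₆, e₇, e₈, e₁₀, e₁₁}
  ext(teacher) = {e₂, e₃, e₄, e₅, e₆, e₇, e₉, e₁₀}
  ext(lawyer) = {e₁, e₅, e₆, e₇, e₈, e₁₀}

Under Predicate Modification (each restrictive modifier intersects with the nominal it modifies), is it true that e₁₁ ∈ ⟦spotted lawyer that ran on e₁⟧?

⟦that ran⟧ = ⟦ran⟧ = {e₁, e₂, e₄, e₆, e₇, e₈, e₁₀, e₁₁}
⟦on e₁⟧ = {x : ⟨x, e₁⟩ ∈ ⟦on⟧} = {e₁, e₃, e₄, e₅, e₇, e₈, e₁₀, e₁₁}
⟦lawyer⟧ = {e₁, e₅, e₆, e₇, e₈, e₁₀}
… ∩ ⟦that ran⟧ = {e₁, e₅, e₆, e₇, e₈, e₁₀} ∩ {e₁, e₂, e₄, e₆, e₇, e₈, e₁₀, e₁₁} = {e₁, e₆, e₇, e₈, e₁₀}
… ∩ ⟦on e₁⟧ = {e₁, e₆, e₇, e₈, e₁₀} ∩ {e₁, e₃, e₄, e₅, e₇, e₈, e₁₀, e₁₁} = {e₁, e₇, e₈, e₁₀}
… ∩ ⟦spotted⟧ = {e₁, e₇, e₈, e₁₀} ∩ {e₁, e₃, e₆, e₈, e₉, e₁₀} = {e₁, e₈, e₁₀}
⟦spotted lawyer that ran on e₁⟧ = {e₁, e₈, e₁₀}; e₁₁ ∉ this set.

no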